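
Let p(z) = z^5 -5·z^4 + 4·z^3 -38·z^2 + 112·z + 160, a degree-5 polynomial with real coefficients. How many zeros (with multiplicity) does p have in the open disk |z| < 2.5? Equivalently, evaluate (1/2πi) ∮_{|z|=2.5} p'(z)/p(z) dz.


The zeros of p are: (-1 + 3i), (-1 - 3i), 4, 4, -1.
Their magnitudes are: 3.162, 3.162, 4, 4, 1.
Zeros with |z| < R = 2.5: -1.
Count = 1.
By the argument principle, (1/2πi) ∮_{|z|=R} p'(z)/p(z) dz equals exactly this count.

Number of zeros inside |z| < 2.5: 1.


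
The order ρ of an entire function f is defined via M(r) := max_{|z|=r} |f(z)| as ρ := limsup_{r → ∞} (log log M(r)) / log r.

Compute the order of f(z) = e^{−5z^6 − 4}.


|e^{−5z^6 − 4}| = e^{Re(-5·z^6) + -4} ≤ e^{5|z|^6 + -4} = e^{5r^6 + -4} on |z| = r, so ρ ≤ 6. Choosing z on |z|=r so that -5·z^6 is real positive (always possible by picking arg z appropriately) gives |f(z)| = e^{5r^6 + -4}, matching the bound. The additive constant -4 does not affect log log M(r) ~ 6·log r. Hence ρ = 6.
Therefore ρ = 6.

Order ρ = 6.


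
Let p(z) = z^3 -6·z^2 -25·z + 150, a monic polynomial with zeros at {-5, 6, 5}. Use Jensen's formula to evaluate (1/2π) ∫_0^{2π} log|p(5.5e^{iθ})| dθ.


Zeros: -5, 5, 6; r = 5.5.
Inside |z| < r: -5, 5. Outside (|z| ≥ r): 6.
p(0) = 150, so log|p(0)| = log(150) = 5.0106.
Apply Jensen: I(r) = log|p(0)| + Σ_k log(r/|z_k|), summed over zeros inside |z| < r.
  log(r/|z_k|) for z_k = -5: log(5.5/5) = 0.0953
  log(r/|z_k|) for z_k = 5: log(5.5/5) = 0.0953
  Outside zeros (6) contribute nothing to the Jensen sum.
Sum over inside zeros: 0.1906.
I(r) = log|p(0)| + (inside sum) = 5.0106 + 0.1906 = 5.2013.
Note: since some zeros are outside |z| ≤ r, the simplified n·log(r) form does NOT apply — only the inside zeros contribute.

I(r) ≈ 5.2013.


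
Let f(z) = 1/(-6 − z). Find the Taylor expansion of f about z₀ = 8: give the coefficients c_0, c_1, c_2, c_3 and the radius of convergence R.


Let w = z − z₀, so z = z₀ + w.
Then -6 − z = -6 − (z₀ + w) = (-6 − z₀) − w = -14 − w.
f(z) = 1/(-14 − w) = (1/(-14)) · 1/(1 − w/(-14)) = Σ_{n≥0} w^n / (-14)^(n+1).
So c_n = 1/(-14)^(n+1):
  c_0 = 1/(-14)^1 = -1/14.
  c_1 = 1/(-14)^2 = 1/196.
  c_2 = 1/(-14)^3 = -1/2744.
  c_3 = 1/(-14)^4 = 1/38416.
The series is valid for |w/d| < 1, i.e. |z − z₀| < |d|.
Radius of convergence: R = |-6 − z₀| = |-14| = 14 (distance from z₀ to the singularity z = -6).

c_0 = -1/14, c_1 = 1/196, c_2 = -1/2744, c_3 = 1/38416; R = 14.


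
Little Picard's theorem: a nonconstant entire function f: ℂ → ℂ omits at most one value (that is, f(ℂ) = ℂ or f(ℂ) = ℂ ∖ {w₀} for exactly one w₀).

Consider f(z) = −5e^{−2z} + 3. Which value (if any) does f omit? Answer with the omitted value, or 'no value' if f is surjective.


Little Picard bounds the complement of f(ℂ) to at most one point.
e^{−2z} is never zero on ℂ, so -5·e^{−2z} takes every value in ℂ ∖ {0}. Adding 3 shifts the range to ℂ ∖ {3}. Thus f omits exactly the value 3.

Omitted value: 3.


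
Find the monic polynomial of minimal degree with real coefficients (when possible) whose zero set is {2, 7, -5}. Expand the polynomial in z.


The polynomial is p(z) = ∏_{α ∈ S} (z − α), where S = {2, 7, -5}.
Expanding the product yields: p(z) = z^3 -4·z^2 -31·z + 70.
The resulting polynomial has degree 3 and real coefficients as required.

p(z) = z^3 -4·z^2 -31·z + 70.


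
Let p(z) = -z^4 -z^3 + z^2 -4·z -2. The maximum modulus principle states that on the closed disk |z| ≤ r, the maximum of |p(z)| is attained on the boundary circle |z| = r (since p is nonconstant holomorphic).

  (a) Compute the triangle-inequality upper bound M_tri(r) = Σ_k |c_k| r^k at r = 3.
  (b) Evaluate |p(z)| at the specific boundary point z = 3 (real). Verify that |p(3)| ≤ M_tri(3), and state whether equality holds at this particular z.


Coefficients: c_0 = -2, c_1 = -4, c_2 = 1, c_3 = -1, c_4 = -1. Radius r = 3.
Part (a). Triangle bound: M_tri(r) = Σ_k |c_k| r^k
  = |-2|·3^0 + |-4|·3^1 + |1|·3^2 + |-1|·3^3 + |-1|·3^4
  = 2 + 12 + 9 + 27 + 81 = 131.
This bounds M(r) := max_{|z|=r} |p(z)| from above; equality holds iff all terms c_k z^k can be made to align in phase at a single z on |z|=r.
Part (b). At z = 3 (real, on the circle |z| = r):
  p(3) = (-2)·3^0 + (-4)·3^1 + (1)·3^2 + (-1)·3^3 + (-1)·3^4 = -113.
  |p(3)| = 113.
Check: |p(3)| = 113 ≤ 131 = M_tri(3). ✓ Equality does not hold at z = 3 (the coefficients have mixed signs, so the terms do not all align in phase there).

M_tri(3) = 131; |p(3)| = 113; equality at z=3: no.


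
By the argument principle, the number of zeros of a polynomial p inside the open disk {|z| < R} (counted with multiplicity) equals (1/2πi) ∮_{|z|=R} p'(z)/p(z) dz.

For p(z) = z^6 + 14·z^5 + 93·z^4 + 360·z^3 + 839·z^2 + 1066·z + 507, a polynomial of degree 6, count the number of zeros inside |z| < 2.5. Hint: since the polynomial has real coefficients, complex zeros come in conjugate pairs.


The zeros of p are: (-3 + 2i), (-3 - 2i), (-2 + 3i), (-2 - 3i), -3, -1.
Their magnitudes are: 3.606, 3.606, 3.606, 3.606, 3, 1.
Zeros with |z| < R = 2.5: -1.
Count = 1.
By the argument principle, (1/2πi) ∮_{|z|=R} p'(z)/p(z) dz equals exactly this count.

Number of zeros inside |z| < 2.5: 1.


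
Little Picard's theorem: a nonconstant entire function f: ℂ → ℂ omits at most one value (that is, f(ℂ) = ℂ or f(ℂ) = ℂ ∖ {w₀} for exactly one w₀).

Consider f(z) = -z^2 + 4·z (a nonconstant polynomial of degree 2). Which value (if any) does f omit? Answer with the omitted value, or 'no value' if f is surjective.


Little Picard bounds the complement of f(ℂ) to at most one point.
For every w ∈ ℂ, the equation p(z) − w = 0 is a nonconstant polynomial in z and hence has at least one root by the fundamental theorem of algebra. So p is surjective onto ℂ, omitting no value.

Omitted value: no value.


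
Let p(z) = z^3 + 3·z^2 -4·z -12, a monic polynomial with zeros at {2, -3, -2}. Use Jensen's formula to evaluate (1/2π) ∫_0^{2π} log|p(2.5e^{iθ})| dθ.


Zeros: -3, -2, 2; r = 2.5.
Inside |z| < r: -2, 2. Outside (|z| ≥ r): -3.
p(0) = -12, so log|p(0)| = log(12) = 2.4849.
Apply Jensen: I(r) = log|p(0)| + Σ_k log(r/|z_k|), summed over zeros inside |z| < r.
  log(r/|z_k|) for z_k = 2: log(2.5/2) = 0.2231
  log(r/|z_k|) for z_k = -2: log(2.5/2) = 0.2231
  Outside zeros (-3) contribute nothing to the Jensen sum.
Sum over inside zeros: 0.4463.
I(r) = log|p(0)| + (inside sum) = 2.4849 + 0.4463 = 2.9312.
Note: since some zeros are outside |z| ≤ r, the simplified n·log(r) form does NOT apply — only the inside zeros contribute.

I(r) ≈ 2.9312.


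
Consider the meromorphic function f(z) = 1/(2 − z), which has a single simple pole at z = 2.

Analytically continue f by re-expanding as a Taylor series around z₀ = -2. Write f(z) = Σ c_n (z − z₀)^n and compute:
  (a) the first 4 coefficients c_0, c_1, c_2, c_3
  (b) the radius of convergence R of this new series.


Let w = z − z₀, so z = z₀ + w.
Then 2 − z = 2 − (z₀ + w) = (2 − z₀) − w = 4 − w.
f(z) = 1/(4 − w) = (1/(4)) · 1/(1 − w/(4)) = Σ_{n≥0} w^n / (4)^(n+1).
So c_n = 1/(4)^(n+1):
  c_0 = 1/(4)^1 = 1/4.
  c_1 = 1/(4)^2 = 1/16.
  c_2 = 1/(4)^3 = 1/64.
  c_3 = 1/(4)^4 = 1/256.
The series is valid for |w/d| < 1, i.e. |z − z₀| < |d|.
Radius of convergence: R = |2 − z₀| = |4| = 4 (distance from z₀ to the singularity z = 2).

c_0 = 1/4, c_1 = 1/16, c_2 = 1/64, c_3 = 1/256; R = 4.


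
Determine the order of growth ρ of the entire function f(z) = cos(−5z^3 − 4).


Write cos(w) = (e^{iw} ± e^{−iw})/(2 or 2i), so |cos(w)| ≤ e^{|w|}. With w = −5z^3 − 4, |w| ≤ 5r^3 + 4 on |z|=r, giving M(r) ≤ e^{5r^3 + 4} and ρ ≤ 3. For the lower bound, choose z on |z|=r with -5z^3 purely imaginary of modulus 5r^3; then |cos(−5z^3 − 4)| grows like e^{5r^3}/2, so ρ ≥ 3. Hence ρ = 3.
Therefore ρ = 3.

Order ρ = 3.


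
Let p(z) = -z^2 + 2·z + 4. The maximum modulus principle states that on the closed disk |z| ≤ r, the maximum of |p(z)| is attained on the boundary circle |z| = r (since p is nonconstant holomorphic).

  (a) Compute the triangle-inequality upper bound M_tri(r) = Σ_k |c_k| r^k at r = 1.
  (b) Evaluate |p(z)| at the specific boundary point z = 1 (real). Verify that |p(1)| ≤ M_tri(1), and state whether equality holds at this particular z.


Coefficients: c_0 = 4, c_1 = 2, c_2 = -1. Radius r = 1.
Part (a). Triangle bound: M_tri(r) = Σ_k |c_k| r^k
  = |4|·1^0 + |2|·1^1 + |-1|·1^2
  = 4 + 2 + 1 = 7.
This bounds M(r) := max_{|z|=r} |p(z)| from above; equality holds iff all terms c_k z^k can be made to align in phase at a single z on |z|=r.
Part (b). At z = 1 (real, on the circle |z| = r):
  p(1) = (4)·1^0 + (2)·1^1 + (-1)·1^2 = 5.
  |p(1)| = 5.
Check: |p(1)| = 5 ≤ 7 = M_tri(1). ✓ Equality does not hold at z = 1 (the coefficients have mixed signs, so the terms do not all align in phase there).

M_tri(1) = 7; |p(1)| = 5; equality at z=1: no.


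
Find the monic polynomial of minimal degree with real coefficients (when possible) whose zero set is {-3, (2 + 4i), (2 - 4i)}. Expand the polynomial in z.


The polynomial is p(z) = ∏_{α ∈ S} (z − α), where S = {-3, (2 + 4i), (2 - 4i)}.
Expanding the product yields: p(z) = z^3 -z^2 + 8·z + 60.
Note conjugate pairs combine to real quadratics: (z − (2+4i))(z − (2−4i)) = z² − 4z + 20.
The resulting polynomial has degree 3 and real coefficients as required.

p(z) = z^3 -z^2 + 8·z + 60.


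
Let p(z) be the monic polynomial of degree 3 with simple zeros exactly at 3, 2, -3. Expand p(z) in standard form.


The polynomial is p(z) = ∏_{α ∈ S} (z − α), where S = {3, 2, -3}.
Expanding the product yields: p(z) = z^3 -2·z^2 -9·z + 18.
The resulting polynomial has degree 3 and real coefficients as required.

p(z) = z^3 -2·z^2 -9·z + 18.


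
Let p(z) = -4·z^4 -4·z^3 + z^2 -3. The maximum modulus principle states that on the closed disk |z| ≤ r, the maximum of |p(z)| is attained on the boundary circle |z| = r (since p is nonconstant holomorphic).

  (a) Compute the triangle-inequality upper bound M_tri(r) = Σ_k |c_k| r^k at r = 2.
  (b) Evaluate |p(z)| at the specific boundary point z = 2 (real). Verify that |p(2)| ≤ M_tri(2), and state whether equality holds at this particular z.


Coefficients: c_0 = -3, c_1 = 0, c_2 = 1, c_3 = -4, c_4 = -4. Radius r = 2.
Part (a). Triangle bound: M_tri(r) = Σ_k |c_k| r^k
  = |-3|·2^0 + |0|·2^1 + |1|·2^2 + |-4|·2^3 + |-4|·2^4
  = 3 + 0 + 4 + 32 + 64 = 103.
This bounds M(r) := max_{|z|=r} |p(z)| from above; equality holds iff all terms c_k z^k can be made to align in phase at a single z on |z|=r.
Part (b). At z = 2 (real, on the circle |z| = r):
  p(2) = (-3)·2^0 + (0)·2^1 + (1)·2^2 + (-4)·2^3 + (-4)·2^4 = -95.
  |p(2)| = 95.
Check: |p(2)| = 95 ≤ 103 = M_tri(2). ✓ Equality does not hold at z = 2 (the coefficients have mixed signs, so the terms do not all align in phase there).

M_tri(2) = 103; |p(2)| = 95; equality at z=2: no.


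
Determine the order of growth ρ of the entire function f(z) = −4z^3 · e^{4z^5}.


M(r) = max_{|z|=r} |-4|·|z|^3·|e^{4z^5}| = 4·r^3 · e^{4r^5} (the factors attain their maxima compatibly on |z|=r). Then log M(r) = log 4 + 3·log r + 4r^5, dominated by the last term, so log log M(r) ~ 5·log r. The polynomial factor -4z^3 contributes only a log r term and does not affect the order. ρ = 5.
Therefore ρ = 5.

Order ρ = 5.


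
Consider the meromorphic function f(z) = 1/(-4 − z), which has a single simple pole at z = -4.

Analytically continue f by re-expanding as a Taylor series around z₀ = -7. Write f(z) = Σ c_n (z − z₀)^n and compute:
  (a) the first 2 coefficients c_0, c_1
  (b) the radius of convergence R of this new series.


Let w = z − z₀, so z = z₀ + w.
Then -4 − z = -4 − (z₀ + w) = (-4 − z₀) − w = 3 − w.
f(z) = 1/(3 − w) = (1/(3)) · 1/(1 − w/(3)) = Σ_{n≥0} w^n / (3)^(n+1).
So c_n = 1/(3)^(n+1):
  c_0 = 1/(3)^1 = 1/3.
  c_1 = 1/(3)^2 = 1/9.
The series is valid for |w/d| < 1, i.e. |z − z₀| < |d|.
Radius of convergence: R = |-4 − z₀| = |3| = 3 (distance from z₀ to the singularity z = -4).

c_0 = 1/3, c_1 = 1/9; R = 3.


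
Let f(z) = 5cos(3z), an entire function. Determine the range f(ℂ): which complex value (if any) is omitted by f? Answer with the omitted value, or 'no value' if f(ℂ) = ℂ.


Little Picard bounds the complement of f(ℂ) to at most one point.
cos is entire and surjective onto ℂ: for every w ∈ ℂ, cos(ζ) = w has a solution ζ ∈ ℂ (e.g., via the complex inverse arccos). With ζ = 3z this gives z = ζ/(3). Then 5·cos(3z) takes every value in 5·ℂ = ℂ, and adding 0 is a bijection of ℂ. So f is surjective and omits no value. (Note: only on the real line is cos bounded by [−1, 1].)

Omitted value: no value.


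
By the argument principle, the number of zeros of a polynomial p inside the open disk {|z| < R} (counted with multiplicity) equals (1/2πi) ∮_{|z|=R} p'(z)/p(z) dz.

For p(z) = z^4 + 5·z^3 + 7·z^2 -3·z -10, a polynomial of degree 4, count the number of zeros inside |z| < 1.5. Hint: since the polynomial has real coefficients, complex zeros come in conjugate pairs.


The zeros of p are: 1, (-2 + 1i), (-2 - 1i), -2.
Their magnitudes are: 1, 2.236, 2.236, 2.
Zeros with |z| < R = 1.5: 1.
Count = 1.
By the argument principle, (1/2πi) ∮_{|z|=R} p'(z)/p(z) dz equals exactly this count.

Number of zeros inside |z| < 1.5: 1.


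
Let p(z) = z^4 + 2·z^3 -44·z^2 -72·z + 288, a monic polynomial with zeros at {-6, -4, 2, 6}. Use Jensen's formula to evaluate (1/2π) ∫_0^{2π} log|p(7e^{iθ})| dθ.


Zeros: -6, -4, 2, 6; r = 7.
Inside |z| < r: -6, -4, 2, 6. Outside (|z| ≥ r): ∅.
p(0) = 288, so log|p(0)| = log(288) = 5.6630.
Apply Jensen: I(r) = log|p(0)| + Σ_k log(r/|z_k|), summed over zeros inside |z| < r.
  log(r/|z_k|) for z_k = -6: log(7/6) = 0.1542
  log(r/|z_k|) for z_k = -4: log(7/4) = 0.5596
  log(r/|z_k|) for z_k = 2: log(7/2) = 1.2528
  log(r/|z_k|) for z_k = 6: log(7/6) = 0.1542
Sum over inside zeros: 2.1207.
I(r) = log|p(0)| + (inside sum) = 5.6630 + 2.1207 = 7.7836.
Closed form (all zeros inside, monic): I(r) = n·log(r) = 4·log(7) = 7.7836. ✓

I(r) ≈ 7.7836.


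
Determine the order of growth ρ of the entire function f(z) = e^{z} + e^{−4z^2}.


Each summand is entire of order 1 and 2 respectively (as in the single-exponential case). The order of a sum is at most the max of the orders, so ρ ≤ 2. For the lower bound: on |z|=r choose arg z so that -4z^2 is real positive; then |e^{-4z^2}| = e^{4r^2} while |e^{1z}| ≤ e^{1r^1} = o(e^{4r^2}). So |f| ≥ e^{4r^2}(1 − o(1)) and ρ ≥ 2. Hence ρ = max(1, 2) = 2.
Therefore ρ = 2.

Order ρ = 2.


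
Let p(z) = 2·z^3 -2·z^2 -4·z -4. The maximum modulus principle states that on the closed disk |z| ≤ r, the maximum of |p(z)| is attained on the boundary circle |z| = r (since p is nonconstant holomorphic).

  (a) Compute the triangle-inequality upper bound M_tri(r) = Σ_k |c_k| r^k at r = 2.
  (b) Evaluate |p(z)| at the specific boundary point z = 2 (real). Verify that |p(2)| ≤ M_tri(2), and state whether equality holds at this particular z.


Coefficients: c_0 = -4, c_1 = -4, c_2 = -2, c_3 = 2. Radius r = 2.
Part (a). Triangle bound: M_tri(r) = Σ_k |c_k| r^k
  = |-4|·2^0 + |-4|·2^1 + |-2|·2^2 + |2|·2^3
  = 4 + 8 + 8 + 16 = 36.
This bounds M(r) := max_{|z|=r} |p(z)| from above; equality holds iff all terms c_k z^k can be made to align in phase at a single z on |z|=r.
Part (b). At z = 2 (real, on the circle |z| = r):
  p(2) = (-4)·2^0 + (-4)·2^1 + (-2)·2^2 + (2)·2^3 = -4.
  |p(2)| = 4.
Check: |p(2)| = 4 ≤ 36 = M_tri(2). ✓ Equality does not hold at z = 2 (the coefficients have mixed signs, so the terms do not all align in phase there).

M_tri(2) = 36; |p(2)| = 4; equality at z=2: no.


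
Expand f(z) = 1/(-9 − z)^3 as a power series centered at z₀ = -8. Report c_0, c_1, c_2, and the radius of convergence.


Let w = z − z₀, so z = z₀ + w.
Then -9 − z = -9 − (z₀ + w) = (-9 − z₀) − w = -1 − w.
f(z) = 1/(-1 − w)^3 = (1/(-1)^3) · (1 − w/(-1))^{−3}.
By the binomial series (1−u)^{−3} = Σ_{n≥0} C(n+2, 2) u^n for |u|<1, with u = w/(-1):
  c_n = C(n+2, 2) / (-1)^(n+3).
  c_0 = 1/(-1)^3 = -1.
  c_1 = 3/(-1)^4 = 3.
  c_2 = 6/(-1)^5 = -6.
The series is valid for |w/d| < 1, i.e. |z − z₀| < |d|.
Radius of convergence: R = |-9 − z₀| = |-1| = 1 (distance from z₀ to the singularity z = -9).

c_0 = -1, c_1 = 3, c_2 = -6; R = 1.


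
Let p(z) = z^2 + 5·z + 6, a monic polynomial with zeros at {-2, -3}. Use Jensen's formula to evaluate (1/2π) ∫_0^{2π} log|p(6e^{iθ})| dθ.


Zeros: -3, -2; r = 6.
Inside |z| < r: -3, -2. Outside (|z| ≥ r): ∅.
p(0) = 6, so log|p(0)| = log(6) = 1.7918.
Apply Jensen: I(r) = log|p(0)| + Σ_k log(r/|z_k|), summed over zeros inside |z| < r.
  log(r/|z_k|) for z_k = -2: log(6/2) = 1.0986
  log(r/|z_k|) for z_k = -3: log(6/3) = 0.6931
Sum over inside zeros: 1.7918.
I(r) = log|p(0)| + (inside sum) = 1.7918 + 1.7918 = 3.5835.
Closed form (all zeros inside, monic): I(r) = n·log(r) = 2·log(6) = 3.5835. ✓

I(r) ≈ 3.5835.


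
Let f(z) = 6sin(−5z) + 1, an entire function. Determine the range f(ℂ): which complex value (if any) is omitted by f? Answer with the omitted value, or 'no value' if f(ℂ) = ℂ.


Little Picard bounds the complement of f(ℂ) to at most one point.
sin is entire and surjective onto ℂ: for every w ∈ ℂ, sin(ζ) = w has a solution ζ ∈ ℂ (e.g., via the complex inverse arcsin). With ζ = −5z this gives z = ζ/(-5). Then 6·sin(−5z) takes every value in 6·ℂ = ℂ, and adding 1 is a bijection of ℂ. So f is surjective and omits no value. (Note: only on the real line is sin bounded by [−1, 1].)

Omitted value: no value.


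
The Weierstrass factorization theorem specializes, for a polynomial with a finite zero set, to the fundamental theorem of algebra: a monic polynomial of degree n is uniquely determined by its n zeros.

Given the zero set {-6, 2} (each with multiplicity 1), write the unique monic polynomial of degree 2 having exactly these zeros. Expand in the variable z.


The polynomial is p(z) = ∏_{α ∈ S} (z − α), where S = {-6, 2}.
Expanding the product yields: p(z) = z^2 + 4·z -12.
The resulting polynomial has degree 2 and real coefficients as required.

p(z) = z^2 + 4·z -12.


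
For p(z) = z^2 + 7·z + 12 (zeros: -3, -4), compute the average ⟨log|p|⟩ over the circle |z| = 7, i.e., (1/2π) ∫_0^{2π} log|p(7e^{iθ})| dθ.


Zeros: -4, -3; r = 7.
Inside |z| < r: -4, -3. Outside (|z| ≥ r): ∅.
p(0) = 12, so log|p(0)| = log(12) = 2.4849.
Apply Jensen: I(r) = log|p(0)| + Σ_k log(r/|z_k|), summed over zeros inside |z| < r.
  log(r/|z_k|) for z_k = -3: log(7/3) = 0.8473
  log(r/|z_k|) for z_k = -4: log(7/4) = 0.5596
Sum over inside zeros: 1.4069.
I(r) = log|p(0)| + (inside sum) = 2.4849 + 1.4069 = 3.8918.
Closed form (all zeros inside, monic): I(r) = n·log(r) = 2·log(7) = 3.8918. ✓

I(r) ≈ 3.8918.


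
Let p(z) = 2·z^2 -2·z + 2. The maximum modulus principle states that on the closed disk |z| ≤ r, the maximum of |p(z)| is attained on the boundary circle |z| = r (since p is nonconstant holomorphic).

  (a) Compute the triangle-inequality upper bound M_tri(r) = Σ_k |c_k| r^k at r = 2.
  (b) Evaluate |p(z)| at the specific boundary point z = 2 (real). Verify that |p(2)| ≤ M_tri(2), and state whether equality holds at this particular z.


Coefficients: c_0 = 2, c_1 = -2, c_2 = 2. Radius r = 2.
Part (a). Triangle bound: M_tri(r) = Σ_k |c_k| r^k
  = |2|·2^0 + |-2|·2^1 + |2|·2^2
  = 2 + 4 + 8 = 14.
This bounds M(r) := max_{|z|=r} |p(z)| from above; equality holds iff all terms c_k z^k can be made to align in phase at a single z on |z|=r.
Part (b). At z = 2 (real, on the circle |z| = r):
  p(2) = (2)·2^0 + (-2)·2^1 + (2)·2^2 = 6.
  |p(2)| = 6.
Check: |p(2)| = 6 ≤ 14 = M_tri(2). ✓ Equality does not hold at z = 2 (the coefficients have mixed signs, so the terms do not all align in phase there).

M_tri(2) = 14; |p(2)| = 6; equality at z=2: no.


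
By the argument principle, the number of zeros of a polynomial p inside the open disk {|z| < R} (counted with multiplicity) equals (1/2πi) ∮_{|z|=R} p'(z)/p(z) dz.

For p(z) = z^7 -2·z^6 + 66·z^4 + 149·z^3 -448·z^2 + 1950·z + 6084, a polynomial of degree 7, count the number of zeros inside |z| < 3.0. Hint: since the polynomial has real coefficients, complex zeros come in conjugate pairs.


The zeros of p are: (3 + 3i), (3 - 3i), (2 + 3i), (2 - 3i), -2, (-3 + 2i), (-3 - 2i).
Their magnitudes are: 4.243, 4.243, 3.606, 3.606, 2, 3.606, 3.606.
Zeros with |z| < R = 3.0: -2.
Count = 1.
By the argument principle, (1/2πi) ∮_{|z|=R} p'(z)/p(z) dz equals exactly this count.

Number of zeros inside |z| < 3.0: 1.


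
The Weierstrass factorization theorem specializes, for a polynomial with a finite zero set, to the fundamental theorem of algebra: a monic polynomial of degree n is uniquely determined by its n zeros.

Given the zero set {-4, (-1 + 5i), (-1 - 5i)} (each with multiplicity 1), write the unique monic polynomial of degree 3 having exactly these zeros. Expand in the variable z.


The polynomial is p(z) = ∏_{α ∈ S} (z − α), where S = {-4, (-1 + 5i), (-1 - 5i)}.
Expanding the product yields: p(z) = z^3 + 6·z^2 + 34·z + 104.
Note conjugate pairs combine to real quadratics: (z − (-1+5i))(z − (-1−5i)) = z² + 2z + 26.
The resulting polynomial has degree 3 and real coefficients as required.

p(z) = z^3 + 6·z^2 + 34·z + 104.


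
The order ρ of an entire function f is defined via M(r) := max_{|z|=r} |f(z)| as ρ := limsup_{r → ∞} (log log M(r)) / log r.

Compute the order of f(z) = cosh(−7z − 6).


cosh(w) is a linear combination of e^{iw} and e^{−iw} (or e^w, e^{−w} in the hyperbolic case), so |cosh(w)| ≤ e^{|w|}. With w = −7z − 6, |w| ≤ 7|z| + 6 = 7r + 6 on |z| = r, giving M(r) ≤ e^{7r + 6}, so ρ ≤ 1. On a suitable ray (z = it for sin/cos; z = t for sinh/cosh, t real → ∞), |cosh(−7z − 6)| grows like e^{7|t|}/2, so ρ ≥ 1. Hence ρ = 1.
Therefore ρ = 1.

Order ρ = 1.


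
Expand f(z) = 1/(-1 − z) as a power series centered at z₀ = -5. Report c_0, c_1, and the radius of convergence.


Let w = z − z₀, so z = z₀ + w.
Then -1 − z = -1 − (z₀ + w) = (-1 − z₀) − w = 4 − w.
f(z) = 1/(4 − w) = (1/(4)) · 1/(1 − w/(4)) = Σ_{n≥0} w^n / (4)^(n+1).
So c_n = 1/(4)^(n+1):
  c_0 = 1/(4)^1 = 1/4.
  c_1 = 1/(4)^2 = 1/16.
The series is valid for |w/d| < 1, i.e. |z − z₀| < |d|.
Radius of convergence: R = |-1 − z₀| = |4| = 4 (distance from z₀ to the singularity z = -1).

c_0 = 1/4, c_1 = 1/16; R = 4.


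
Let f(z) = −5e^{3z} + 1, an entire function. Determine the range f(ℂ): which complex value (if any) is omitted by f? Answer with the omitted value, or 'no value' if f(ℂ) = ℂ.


Little Picard bounds the complement of f(ℂ) to at most one point.
e^{3z} is never zero on ℂ, so -5·e^{3z} takes every value in ℂ ∖ {0}. Adding 1 shifts the range to ℂ ∖ {1}. Thus f omits exactly the value 1.

Omitted value: 1.


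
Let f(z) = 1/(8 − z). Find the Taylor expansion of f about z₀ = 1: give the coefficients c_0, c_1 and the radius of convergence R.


Let w = z − z₀, so z = z₀ + w.
Then 8 − z = 8 − (z₀ + w) = (8 − z₀) − w = 7 − w.
f(z) = 1/(7 − w) = (1/(7)) · 1/(1 − w/(7)) = Σ_{n≥0} w^n / (7)^(n+1).
So c_n = 1/(7)^(n+1):
  c_0 = 1/(7)^1 = 1/7.
  c_1 = 1/(7)^2 = 1/49.
The series is valid for |w/d| < 1, i.e. |z − z₀| < |d|.
Radius of convergence: R = |8 − z₀| = |7| = 7 (distance from z₀ to the singularity z = 8).

c_0 = 1/7, c_1 = 1/49; R = 7.


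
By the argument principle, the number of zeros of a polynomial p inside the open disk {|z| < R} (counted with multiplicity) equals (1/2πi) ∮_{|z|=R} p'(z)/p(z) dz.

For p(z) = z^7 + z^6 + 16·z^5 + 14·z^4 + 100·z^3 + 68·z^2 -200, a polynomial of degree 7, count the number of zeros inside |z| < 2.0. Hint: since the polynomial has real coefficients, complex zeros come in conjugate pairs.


The zeros of p are: 1, (-1 + 3i), (-1 - 3i), (-1 + 1i), (-1 - 1i), (1 + 3i), (1 - 3i).
Their magnitudes are: 1, 3.162, 3.162, 1.414, 1.414, 3.162, 3.162.
Zeros with |z| < R = 2.0: 1, (-1 + 1i), (-1 - 1i).
Count = 3.
By the argument principle, (1/2πi) ∮_{|z|=R} p'(z)/p(z) dz equals exactly this count.

Number of zeros inside |z| < 2.0: 3.


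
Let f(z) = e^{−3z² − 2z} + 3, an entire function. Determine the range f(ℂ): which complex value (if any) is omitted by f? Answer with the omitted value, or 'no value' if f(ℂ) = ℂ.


Little Picard bounds the complement of f(ℂ) to at most one point.
The exponent g(z) = −3z² − 2z is a nonconstant polynomial, hence surjective onto ℂ. So e^{g(z)} takes every value in {e^w : w ∈ ℂ} = ℂ ∖ {0}. Adding 3 shifts the range to ℂ ∖ {3}. f omits exactly 3.

Omitted value: 3.


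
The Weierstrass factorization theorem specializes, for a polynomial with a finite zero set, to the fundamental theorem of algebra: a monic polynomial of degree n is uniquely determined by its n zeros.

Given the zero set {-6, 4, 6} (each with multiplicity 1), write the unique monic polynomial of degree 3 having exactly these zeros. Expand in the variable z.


The polynomial is p(z) = ∏_{α ∈ S} (z − α), where S = {-6, 4, 6}.
Expanding the product yields: p(z) = z^3 -4·z^2 -36·z + 144.
The resulting polynomial has degree 3 and real coefficients as required.

p(z) = z^3 -4·z^2 -36·z + 144.


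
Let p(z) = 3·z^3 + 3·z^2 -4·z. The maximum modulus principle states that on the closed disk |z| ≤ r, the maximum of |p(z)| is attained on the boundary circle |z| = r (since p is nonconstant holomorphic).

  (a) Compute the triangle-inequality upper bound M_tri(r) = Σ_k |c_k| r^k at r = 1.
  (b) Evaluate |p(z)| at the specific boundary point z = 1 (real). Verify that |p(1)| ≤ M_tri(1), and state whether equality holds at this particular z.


Coefficients: c_0 = 0, c_1 = -4, c_2 = 3, c_3 = 3. Radius r = 1.
Part (a). Triangle bound: M_tri(r) = Σ_k |c_k| r^k
  = |0|·1^0 + |-4|·1^1 + |3|·1^2 + |3|·1^3
  = 0 + 4 + 3 + 3 = 10.
This bounds M(r) := max_{|z|=r} |p(z)| from above; equality holds iff all terms c_k z^k can be made to align in phase at a single z on |z|=r.
Part (b). At z = 1 (real, on the circle |z| = r):
  p(1) = (0)·1^0 + (-4)·1^1 + (3)·1^2 + (3)·1^3 = 2.
  |p(1)| = 2.
Check: |p(1)| = 2 ≤ 10 = M_tri(1). ✓ Equality does not hold at z = 1 (the coefficients have mixed signs, so the terms do not all align in phase there).

M_tri(1) = 10; |p(1)| = 2; equality at z=1: no.


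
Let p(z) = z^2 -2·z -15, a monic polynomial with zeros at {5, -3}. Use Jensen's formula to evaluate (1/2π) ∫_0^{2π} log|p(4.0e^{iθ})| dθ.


Zeros: -3, 5; r = 4.0.
Inside |z| < r: -3. Outside (|z| ≥ r): 5.
p(0) = -15, so log|p(0)| = log(15) = 2.7081.
Apply Jensen: I(r) = log|p(0)| + Σ_k log(r/|z_k|), summed over zeros inside |z| < r.
  log(r/|z_k|) for z_k = -3: log(4.0/3) = 0.2877
  Outside zeros (5) contribute nothing to the Jensen sum.
Sum over inside zeros: 0.2877.
I(r) = log|p(0)| + (inside sum) = 2.7081 + 0.2877 = 2.9957.
Note: since some zeros are outside |z| ≤ r, the simplified n·log(r) form does NOT apply — only the inside zeros contribute.

I(r) ≈ 2.9957.


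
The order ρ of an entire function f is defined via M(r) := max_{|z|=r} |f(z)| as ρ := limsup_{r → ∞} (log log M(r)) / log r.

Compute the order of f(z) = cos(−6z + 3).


cos(w) is a linear combination of e^{iw} and e^{−iw} (or e^w, e^{−w} in the hyperbolic case), so |cos(w)| ≤ e^{|w|}. With w = −6z + 3, |w| ≤ 6|z| + 3 = 6r + 3 on |z| = r, giving M(r) ≤ e^{6r + 3}, so ρ ≤ 1. On a suitable ray (z = it for sin/cos; z = t for sinh/cosh, t real → ∞), |cos(−6z + 3)| grows like e^{6|t|}/2, so ρ ≥ 1. Hence ρ = 1.
Therefore ρ = 1.

Order ρ = 1.


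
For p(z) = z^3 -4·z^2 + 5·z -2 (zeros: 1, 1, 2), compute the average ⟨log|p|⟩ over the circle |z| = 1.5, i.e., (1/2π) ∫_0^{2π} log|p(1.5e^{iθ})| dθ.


Zeros: 1, 1, 2; r = 1.5.
Inside |z| < r: 1, 1. Outside (|z| ≥ r): 2.
p(0) = -2, so log|p(0)| = log(2) = 0.6931.
Apply Jensen: I(r) = log|p(0)| + Σ_k log(r/|z_k|), summed over zeros inside |z| < r.
  log(r/|z_k|) for z_k = 1: log(1.5/1) = 0.4055
  log(r/|z_k|) for z_k = 1: log(1.5/1) = 0.4055
  Outside zeros (2) contribute nothing to the Jensen sum.
Sum over inside zeros: 0.8109.
I(r) = log|p(0)| + (inside sum) = 0.6931 + 0.8109 = 1.5041.
Note: since some zeros are outside |z| ≤ r, the simplified n·log(r) form does NOT apply — only the inside zeros contribute.

I(r) ≈ 1.5041.


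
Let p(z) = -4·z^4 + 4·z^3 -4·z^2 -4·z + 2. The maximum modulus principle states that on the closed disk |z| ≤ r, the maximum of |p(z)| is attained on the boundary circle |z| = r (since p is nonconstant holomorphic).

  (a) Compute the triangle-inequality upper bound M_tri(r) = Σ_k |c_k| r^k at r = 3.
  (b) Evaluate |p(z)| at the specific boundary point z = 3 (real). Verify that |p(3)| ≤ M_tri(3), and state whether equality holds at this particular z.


Coefficients: c_0 = 2, c_1 = -4, c_2 = -4, c_3 = 4, c_4 = -4. Radius r = 3.
Part (a). Triangle bound: M_tri(r) = Σ_k |c_k| r^k
  = |2|·3^0 + |-4|·3^1 + |-4|·3^2 + |4|·3^3 + |-4|·3^4
  = 2 + 12 + 36 + 108 + 324 = 482.
This bounds M(r) := max_{|z|=r} |p(z)| from above; equality holds iff all terms c_k z^k can be made to align in phase at a single z on |z|=r.
Part (b). At z = 3 (real, on the circle |z| = r):
  p(3) = (2)·3^0 + (-4)·3^1 + (-4)·3^2 + (4)·3^3 + (-4)·3^4 = -262.
  |p(3)| = 262.
Check: |p(3)| = 262 ≤ 482 = M_tri(3). ✓ Equality does not hold at z = 3 (the coefficients have mixed signs, so the terms do not all align in phase there).

M_tri(3) = 482; |p(3)| = 262; equality at z=3: no.


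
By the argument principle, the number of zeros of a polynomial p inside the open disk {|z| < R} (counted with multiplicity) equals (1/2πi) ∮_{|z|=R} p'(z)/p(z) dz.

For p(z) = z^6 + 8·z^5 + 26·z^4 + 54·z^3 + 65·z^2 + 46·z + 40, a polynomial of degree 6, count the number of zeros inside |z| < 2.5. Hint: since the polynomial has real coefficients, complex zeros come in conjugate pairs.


The zeros of p are: (-1 + 2i), (-1 - 2i), -2, -4, (0 + 1i), (0 - 1i).
Their magnitudes are: 2.236, 2.236, 2, 4, 1, 1.
Zeros with |z| < R = 2.5: (-1 + 2i), (-1 - 2i), -2, (0 + 1i), (0 - 1i).
Count = 5.
By the argument principle, (1/2πi) ∮_{|z|=R} p'(z)/p(z) dz equals exactly this count.

Number of zeros inside |z| < 2.5: 5.


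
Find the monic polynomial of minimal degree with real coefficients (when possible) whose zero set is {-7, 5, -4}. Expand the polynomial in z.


The polynomial is p(z) = ∏_{α ∈ S} (z − α), where S = {-7, 5, -4}.
Expanding the product yields: p(z) = z^3 + 6·z^2 -27·z -140.
The resulting polynomial has degree 3 and real coefficients as required.

p(z) = z^3 + 6·z^2 -27·z -140.


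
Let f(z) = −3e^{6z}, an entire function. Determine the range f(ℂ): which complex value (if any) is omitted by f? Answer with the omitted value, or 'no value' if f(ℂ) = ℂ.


Little Picard bounds the complement of f(ℂ) to at most one point.
e^{6z} is never zero on ℂ, so -3·e^{6z} takes every value in ℂ ∖ {0}. Adding 0 shifts the range to ℂ ∖ {0}. Thus f omits exactly the value 0.

Omitted value: 0.


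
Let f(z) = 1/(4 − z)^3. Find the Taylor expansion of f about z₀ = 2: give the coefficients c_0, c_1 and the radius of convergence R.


Let w = z − z₀, so z = z₀ + w.
Then 4 − z = 4 − (z₀ + w) = (4 − z₀) − w = 2 − w.
f(z) = 1/(2 − w)^3 = (1/(2)^3) · (1 − w/(2))^{−3}.
By the binomial series (1−u)^{−3} = Σ_{n≥0} C(n+2, 2) u^n for |u|<1, with u = w/(2):
  c_n = C(n+2, 2) / (2)^(n+3).
  c_0 = 1/(2)^3 = 1/8.
  c_1 = 3/(2)^4 = 3/16.
The series is valid for |w/d| < 1, i.e. |z − z₀| < |d|.
Radius of convergence: R = |4 − z₀| = |2| = 2 (distance from z₀ to the singularity z = 4).

c_0 = 1/8, c_1 = 3/16; R = 2.


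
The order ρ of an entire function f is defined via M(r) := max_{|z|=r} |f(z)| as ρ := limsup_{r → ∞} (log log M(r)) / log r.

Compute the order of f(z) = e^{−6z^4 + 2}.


|e^{−6z^4 + 2}| = e^{Re(-6·z^4) + 2} ≤ e^{6|z|^4 + 2} = e^{6r^4 + 2} on |z| = r, so ρ ≤ 4. Choosing z on |z|=r so that -6·z^4 is real positive (always possible by picking arg z appropriately) gives |f(z)| = e^{6r^4 + 2}, matching the bound. The additive constant 2 does not affect log log M(r) ~ 4·log r. Hence ρ = 4.
Therefore ρ = 4.

Order ρ = 4.


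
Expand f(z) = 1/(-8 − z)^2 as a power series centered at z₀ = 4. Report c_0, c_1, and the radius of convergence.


Let w = z − z₀, so z = z₀ + w.
Then -8 − z = -8 − (z₀ + w) = (-8 − z₀) − w = -12 − w.
f(z) = 1/(-12 − w)^2 = (1/(-12)^2) · (1 − w/(-12))^{−2}.
By the binomial series (1−u)^{−2} = Σ_{n≥0} C(n+1, 1) u^n for |u|<1, with u = w/(-12):
  c_n = C(n+1, 1) / (-12)^(n+2).
  c_0 = 1/(-12)^2 = 1/144.
  c_1 = 2/(-12)^3 = -1/864.
The series is valid for |w/d| < 1, i.e. |z − z₀| < |d|.
Radius of convergence: R = |-8 − z₀| = |-12| = 12 (distance from z₀ to the singularity z = -8).

c_0 = 1/144, c_1 = -1/864; R = 12.


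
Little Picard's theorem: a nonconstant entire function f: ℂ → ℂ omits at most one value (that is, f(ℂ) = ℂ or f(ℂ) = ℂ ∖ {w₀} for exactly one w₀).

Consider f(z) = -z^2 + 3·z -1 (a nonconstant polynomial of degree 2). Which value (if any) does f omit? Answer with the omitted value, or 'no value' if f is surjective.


Little Picard bounds the complement of f(ℂ) to at most one point.
For every w ∈ ℂ, the equation p(z) − w = 0 is a nonconstant polynomial in z and hence has at least one root by the fundamental theorem of algebra. So p is surjective onto ℂ, omitting no value.

Omitted value: no value.


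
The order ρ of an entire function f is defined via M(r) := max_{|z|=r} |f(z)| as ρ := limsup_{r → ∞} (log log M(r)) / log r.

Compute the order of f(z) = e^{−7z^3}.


|e^{−7z^3}| = e^{Re(-7·z^3) + 0} ≤ e^{7|z|^3 + 0} = e^{7r^3 + 0} on |z| = r, so ρ ≤ 3. Choosing z on |z|=r so that -7·z^3 is real positive (always possible by picking arg z appropriately) gives |f(z)| = e^{7r^3 + 0}, matching the bound. The additive constant 0 does not affect log log M(r) ~ 3·log r. Hence ρ = 3.
Therefore ρ = 3.

Order ρ = 3.


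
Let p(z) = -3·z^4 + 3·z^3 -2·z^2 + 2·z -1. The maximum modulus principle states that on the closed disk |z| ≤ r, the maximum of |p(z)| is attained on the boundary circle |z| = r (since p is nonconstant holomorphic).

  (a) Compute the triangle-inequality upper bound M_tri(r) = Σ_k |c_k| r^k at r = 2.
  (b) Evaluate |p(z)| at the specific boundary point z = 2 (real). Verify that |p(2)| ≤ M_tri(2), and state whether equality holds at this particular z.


Coefficients: c_0 = -1, c_1 = 2, c_2 = -2, c_3 = 3, c_4 = -3. Radius r = 2.
Part (a). Triangle bound: M_tri(r) = Σ_k |c_k| r^k
  = |-1|·2^0 + |2|·2^1 + |-2|·2^2 + |3|·2^3 + |-3|·2^4
  = 1 + 4 + 8 + 24 + 48 = 85.
This bounds M(r) := max_{|z|=r} |p(z)| from above; equality holds iff all terms c_k z^k can be made to align in phase at a single z on |z|=r.
Part (b). At z = 2 (real, on the circle |z| = r):
  p(2) = (-1)·2^0 + (2)·2^1 + (-2)·2^2 + (3)·2^3 + (-3)·2^4 = -29.
  |p(2)| = 29.
Check: |p(2)| = 29 ≤ 85 = M_tri(2). ✓ Equality does not hold at z = 2 (the coefficients have mixed signs, so the terms do not all align in phase there).

M_tri(2) = 85; |p(2)| = 29; equality at z=2: no.


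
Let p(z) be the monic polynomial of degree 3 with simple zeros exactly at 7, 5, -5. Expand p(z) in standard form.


The polynomial is p(z) = ∏_{α ∈ S} (z − α), where S = {7, 5, -5}.
Expanding the product yields: p(z) = z^3 -7·z^2 -25·z + 175.
The resulting polynomial has degree 3 and real coefficients as required.

p(z) = z^3 -7·z^2 -25·z + 175.


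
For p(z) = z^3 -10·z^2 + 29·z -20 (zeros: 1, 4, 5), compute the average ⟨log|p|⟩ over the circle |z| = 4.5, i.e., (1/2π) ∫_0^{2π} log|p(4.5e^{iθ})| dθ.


Zeros: 1, 4, 5; r = 4.5.
Inside |z| < r: 1, 4. Outside (|z| ≥ r): 5.
p(0) = -20, so log|p(0)| = log(20) = 2.9957.
Apply Jensen: I(r) = log|p(0)| + Σ_k log(r/|z_k|), summed over zeros inside |z| < r.
  log(r/|z_k|) for z_k = 1: log(4.5/1) = 1.5041
  log(r/|z_k|) for z_k = 4: log(4.5/4) = 0.1178
  Outside zeros (5) contribute nothing to the Jensen sum.
Sum over inside zeros: 1.6219.
I(r) = log|p(0)| + (inside sum) = 2.9957 + 1.6219 = 4.6176.
Note: since some zeros are outside |z| ≤ r, the simplified n·log(r) form does NOT apply — only the inside zeros contribute.

I(r) ≈ 4.6176.


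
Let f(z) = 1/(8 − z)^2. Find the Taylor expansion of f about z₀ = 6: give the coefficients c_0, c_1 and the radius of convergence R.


Let w = z − z₀, so z = z₀ + w.
Then 8 − z = 8 − (z₀ + w) = (8 − z₀) − w = 2 − w.
f(z) = 1/(2 − w)^2 = (1/(2)^2) · (1 − w/(2))^{−2}.
By the binomial series (1−u)^{−2} = Σ_{n≥0} C(n+1, 1) u^n for |u|<1, with u = w/(2):
  c_n = C(n+1, 1) / (2)^(n+2).
  c_0 = 1/(2)^2 = 1/4.
  c_1 = 2/(2)^3 = 1/4.
The series is valid for |w/d| < 1, i.e. |z − z₀| < |d|.
Radius of convergence: R = |8 − z₀| = |2| = 2 (distance from z₀ to the singularity z = 8).

c_0 = 1/4, c_1 = 1/4; R = 2.


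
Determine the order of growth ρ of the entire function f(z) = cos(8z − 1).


cos(w) is a linear combination of e^{iw} and e^{−iw} (or e^w, e^{−w} in the hyperbolic case), so |cos(w)| ≤ e^{|w|}. With w = 8z − 1, |w| ≤ 8|z| + 1 = 8r + 1 on |z| = r, giving M(r) ≤ e^{8r + 1}, so ρ ≤ 1. On a suitable ray (z = it for sin/cos; z = t for sinh/cosh, t real → ∞), |cos(8z − 1)| grows like e^{8|t|}/2, so ρ ≥ 1. Hence ρ = 1.
Therefore ρ = 1.

Order ρ = 1.


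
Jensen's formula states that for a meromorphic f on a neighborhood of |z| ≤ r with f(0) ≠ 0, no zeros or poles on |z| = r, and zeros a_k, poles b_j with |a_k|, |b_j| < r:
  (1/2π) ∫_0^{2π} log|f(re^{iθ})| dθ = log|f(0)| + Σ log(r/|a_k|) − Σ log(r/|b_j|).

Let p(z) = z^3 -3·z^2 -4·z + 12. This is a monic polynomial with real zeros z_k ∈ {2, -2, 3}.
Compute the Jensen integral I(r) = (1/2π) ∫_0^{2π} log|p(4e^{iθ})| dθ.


Zeros: -2, 2, 3; r = 4.
Inside |z| < r: -2, 2, 3. Outside (|z| ≥ r): ∅.
p(0) = 12, so log|p(0)| = log(12) = 2.4849.
Apply Jensen: I(r) = log|p(0)| + Σ_k log(r/|z_k|), summed over zeros inside |z| < r.
  log(r/|z_k|) for z_k = 2: log(4/2) = 0.6931
  log(r/|z_k|) for z_k = -2: log(4/2) = 0.6931
  log(r/|z_k|) for z_k = 3: log(4/3) = 0.2877
Sum over inside zeros: 1.6740.
I(r) = log|p(0)| + (inside sum) = 2.4849 + 1.6740 = 4.1589.
Closed form (all zeros inside, monic): I(r) = n·log(r) = 3·log(4) = 4.1589. ✓

I(r) ≈ 4.1589.


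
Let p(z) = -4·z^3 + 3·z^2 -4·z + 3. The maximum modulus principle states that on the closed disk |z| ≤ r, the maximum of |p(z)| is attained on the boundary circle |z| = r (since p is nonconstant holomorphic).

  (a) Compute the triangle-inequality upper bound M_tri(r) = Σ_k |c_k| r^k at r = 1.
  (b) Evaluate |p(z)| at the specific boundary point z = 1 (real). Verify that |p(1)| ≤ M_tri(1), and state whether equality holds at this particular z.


Coefficients: c_0 = 3, c_1 = -4, c_2 = 3, c_3 = -4. Radius r = 1.
Part (a). Triangle bound: M_tri(r) = Σ_k |c_k| r^k
  = |3|·1^0 + |-4|·1^1 + |3|·1^2 + |-4|·1^3
  = 3 + 4 + 3 + 4 = 14.
This bounds M(r) := max_{|z|=r} |p(z)| from above; equality holds iff all terms c_k z^k can be made to align in phase at a single z on |z|=r.
Part (b). At z = 1 (real, on the circle |z| = r):
  p(1) = (3)·1^0 + (-4)·1^1 + (3)·1^2 + (-4)·1^3 = -2.
  |p(1)| = 2.
Check: |p(1)| = 2 ≤ 14 = M_tri(1). ✓ Equality does not hold at z = 1 (the coefficients have mixed signs, so the terms do not all align in phase there).

M_tri(1) = 14; |p(1)| = 2; equality at z=1: no.
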